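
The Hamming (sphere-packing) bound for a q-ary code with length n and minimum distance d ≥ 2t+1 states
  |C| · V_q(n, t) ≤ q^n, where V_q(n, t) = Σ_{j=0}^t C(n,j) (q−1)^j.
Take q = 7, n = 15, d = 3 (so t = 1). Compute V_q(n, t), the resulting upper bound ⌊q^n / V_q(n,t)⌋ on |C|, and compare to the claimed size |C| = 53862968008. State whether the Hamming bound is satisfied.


V_q(n, t) = 91, q^n = 4747561509943, Hamming bound = 52171005603, |C| = 53862968008 > bound (violated).

Step 1: Compute V_q(n, t) = Σ_{j=0}^1 C(n, j) (q−1)^j.
  j = 0: C(15,0)·(6)^0 = 1·1 = 1.
  j = 1: C(15,1)·(6)^1 = 15·6 = 90.
  V_q(n, t) = 1 + 90 = 91.
Step 2: q^n = 7^15 = 4747561509943.
Step 3: Hamming bound ⌊q^n / V_q(n,t)⌋ = ⌊4747561509943/91⌋ = 52171005603.
Step 4: Compare |C| = 53862968008 to 52171005603: violated.
The claimed |C| lies above the Hamming bound, so no 7-ary code of length 15 with d ≥ 3 can have 53862968008 codewords.


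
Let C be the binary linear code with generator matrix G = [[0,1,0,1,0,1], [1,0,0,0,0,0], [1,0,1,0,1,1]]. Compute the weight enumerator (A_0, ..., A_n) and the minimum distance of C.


Weight distribution: A_0 = 1, A_1 = 1, A_3 = 2, A_4 = 3, A_5 = 1. Minimum distance d = 1.

Enumerate all 2^3 = 8 messages m ∈ F_2^3.
For each, compute codeword c = mG in F_2^6, then tally its weight.
  m = 000 → c = 000000, weight = 0.
  m = 100 → c = 010101, weight = 3.
  m = 010 → c = 100000, weight = 1.
  m = 110 → c = 110101, weight = 4.
  m = 001 → c = 101011, weight = 4.
  m = 101 → c = 111110, weight = 5.
  m = 011 → c = 001011, weight = 3.
  m = 111 → c = 011110, weight = 4.
Tally weights:
  weight 0: 1 codewords.
  weight 1: 1 codewords.
  weight 3: 2 codewords.
  weight 4: 3 codewords.
  weight 5: 1 codewords.
Minimum distance d = smallest w > 0 with A_w > 0 = 1.
Sanity: Σ A_w = 8 = 2^3 = 8 ✓.


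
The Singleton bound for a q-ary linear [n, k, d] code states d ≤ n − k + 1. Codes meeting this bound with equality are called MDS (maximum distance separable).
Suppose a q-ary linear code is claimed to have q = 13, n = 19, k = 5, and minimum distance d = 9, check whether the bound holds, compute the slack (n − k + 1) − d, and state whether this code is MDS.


Singleton RHS = n − k + 1 = 15, slack = 6, bound satisfied, not MDS.

Singleton bound: d ≤ n − k + 1.
Here n = 19, k = 5, so n − k + 1 = 15.
Given d = 9, check d ≤ 15: YES.
Slack = (n − k + 1) − d = 6.
The code is NOT MDS (slack = 6 > 0).
Description: the claimed parameters are [19, 5, 9]_13; such a code would be non-MDS.


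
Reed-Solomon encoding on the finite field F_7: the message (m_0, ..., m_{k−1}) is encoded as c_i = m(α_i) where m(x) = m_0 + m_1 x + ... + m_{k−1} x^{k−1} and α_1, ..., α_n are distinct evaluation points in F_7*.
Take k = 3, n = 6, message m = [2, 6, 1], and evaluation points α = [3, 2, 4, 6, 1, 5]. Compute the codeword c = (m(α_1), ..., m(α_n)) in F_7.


c = [1, 4, 0, 4, 2, 1]

Message polynomial: m(x) = 2 + 6·x + 1·x^2 (mod 7).
For each evaluation point α_i, compute m(α_i) mod 7:
  α_1 = 3: Horner steps 1 → 2 → 1, so m(3) = 1.
  α_2 = 2: Horner steps 1 → 1 → 4, so m(2) = 4.
  α_3 = 4: Horner steps 1 → 3 → 0, so m(4) = 0.
  α_4 = 6: Horner steps 1 → 5 → 4, so m(6) = 4.
  α_5 = 1: Horner steps 1 → 0 → 2, so m(1) = 2.
  α_6 = 5: Horner steps 1 → 4 → 1, so m(5) = 1.
Codeword c = [1, 4, 0, 4, 2, 1] ∈ F_7^6.


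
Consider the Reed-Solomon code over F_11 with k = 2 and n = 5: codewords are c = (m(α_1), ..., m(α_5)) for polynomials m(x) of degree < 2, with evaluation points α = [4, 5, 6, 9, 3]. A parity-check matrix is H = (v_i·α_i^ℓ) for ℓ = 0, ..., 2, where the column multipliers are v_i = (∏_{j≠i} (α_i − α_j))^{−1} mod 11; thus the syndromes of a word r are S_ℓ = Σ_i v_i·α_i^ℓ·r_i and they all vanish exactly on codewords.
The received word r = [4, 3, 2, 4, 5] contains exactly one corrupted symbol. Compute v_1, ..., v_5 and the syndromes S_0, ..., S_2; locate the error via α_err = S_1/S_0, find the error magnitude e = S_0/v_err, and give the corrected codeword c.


S = (2, 7, 8), error at position 4, error magnitude e = 5, c = [4, 3, 2, 10, 5].

Step 1: column multipliers v_i = (∏_{j≠i}(α_i − α_j))^{−1} mod 11.
  i = 1 (α = 4): (4−5)(4−6)(4−9)(4−3) = (−1)·(−2)·(−5)·1 = −10 ≡ 1, so v_1 = 1^{−1} = 1 (mod 11).
  i = 2 (α = 5): (5−4)(5−6)(5−9)(5−3) = 1·(−1)·(−4)·2 = 8 ≡ 8, so v_2 = 8^{−1} = 7 (mod 11).
  i = 3 (α = 6): (6−4)(6−5)(6−9)(6−3) = 2·1·(−3)·3 = −18 ≡ 4, so v_3 = 4^{−1} = 3 (mod 11).
  i = 4 (α = 9): (9−4)(9−5)(9−6)(9−3) = 5·4·3·6 = 360 ≡ 8, so v_4 = 8^{−1} = 7 (mod 11).
  i = 5 (α = 3): (3−4)(3−5)(3−6)(3−9) = (−1)·(−2)·(−3)·(−6) = 36 ≡ 3, so v_5 = 3^{−1} = 4 (mod 11).
  v = [1, 7, 3, 7, 4].
Step 2: syndromes of r = [4, 3, 2, 4, 5] (all sums mod 11).
  S_0 = Σ v_i r_i = 1·4 + 7·3 + 3·2 + 7·4 + 4·5 = 79 ≡ 2.
  S_1 = Σ v_i α_i r_i = 1·4·4 + 7·5·3 + 3·6·2 + 7·9·4 + 4·3·5 = 469 ≡ 7.
  α_i^2 mod 11 = [5, 3, 3, 4, 9].
  S_2 = Σ v_i α_i^2 r_i = 1·5·4 + 7·3·3 + 3·3·2 + 7·4·4 + 4·9·5 = 393 ≡ 8.
  S = (2, 7, 8) ≠ 0, so r is not a codeword (an error is present).
Step 3: locate the error. For a single error e at position i, S_ℓ = v_i·e·α_i^ℓ, so α_err = S_1/S_0.
  S_0^{−1} = 2^{−1} = 6 (mod 11), so α_err = 7·6 = 42 ≡ 9 = α_4. Error position i = 4.
  Consistency check: S_2/S_1 = 8·8 = 64 ≡ 9 = α_err ✓ (single-error assumption holds).
Step 4: error magnitude e = S_0/v_4 = S_0·∏_{j≠4}(α_4 − α_j) = 2·8 = 16 ≡ 5 (mod 11).
Step 5: correct position 4: c_4 = r_4 − e = 4 − 5 ≡ 10 (mod 11). Hence c = [4, 3, 2, 10, 5].
  Check: interpolating c through the α_i gives m(x) = 8 + 10·x (degree < 2) with m(α_i) = c_i for every i, so c is indeed a codeword.


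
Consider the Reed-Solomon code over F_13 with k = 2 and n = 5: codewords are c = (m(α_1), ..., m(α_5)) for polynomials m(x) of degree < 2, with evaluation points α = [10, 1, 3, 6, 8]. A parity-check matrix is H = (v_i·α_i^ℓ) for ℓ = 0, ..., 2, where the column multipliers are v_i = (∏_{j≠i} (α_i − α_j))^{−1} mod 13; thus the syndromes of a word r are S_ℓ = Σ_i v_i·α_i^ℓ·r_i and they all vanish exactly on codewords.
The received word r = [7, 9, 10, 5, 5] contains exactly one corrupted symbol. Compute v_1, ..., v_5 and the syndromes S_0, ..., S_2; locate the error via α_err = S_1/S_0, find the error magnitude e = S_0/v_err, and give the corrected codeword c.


S = (4, 6, 9), error at position 5, error magnitude e = 12, c = [7, 9, 10, 5, 6].

Step 1: column multipliers v_i = (∏_{j≠i}(α_i − α_j))^{−1} mod 13.
  i = 1 (α = 10): (10−1)(10−3)(10−6)(10−8) = 9·7·4·2 = 504 ≡ 10, so v_1 = 10^{−1} = 4 (mod 13).
  i = 2 (α = 1): (1−10)(1−3)(1−6)(1−8) = (−9)·(−2)·(−5)·(−7) = 630 ≡ 6, so v_2 = 6^{−1} = 11 (mod 13).
  i = 3 (α = 3): (3−10)(3−1)(3−6)(3−8) = (−7)·2·(−3)·(−5) = −210 ≡ 11, so v_3 = 11^{−1} = 6 (mod 13).
  i = 4 (α = 6): (6−10)(6−1)(6−3)(6−8) = (−4)·5·3·(−2) = 120 ≡ 3, so v_4 = 3^{−1} = 9 (mod 13).
  i = 5 (α = 8): (8−10)(8−1)(8−3)(8−6) = (−2)·7·5·2 = −140 ≡ 3, so v_5 = 3^{−1} = 9 (mod 13).
  v = [4, 11, 6, 9, 9].
Step 2: syndromes of r = [7, 9, 10, 5, 5] (all sums mod 13).
  S_0 = Σ v_i r_i = 4·7 + 11·9 + 6·10 + 9·5 + 9·5 = 277 ≡ 4.
  S_1 = Σ v_i α_i r_i = 4·10·7 + 11·1·9 + 6·3·10 + 9·6·5 + 9·8·5 = 1189 ≡ 6.
  α_i^2 mod 13 = [9, 1, 9, 10, 12].
  S_2 = Σ v_i α_i^2 r_i = 4·9·7 + 11·1·9 + 6·9·10 + 9·10·5 + 9·12·5 = 1881 ≡ 9.
  S = (4, 6, 9) ≠ 0, so r is not a codeword (an error is present).
Step 3: locate the error. For a single error e at position i, S_ℓ = v_i·e·α_i^ℓ, so α_err = S_1/S_0.
  S_0^{−1} = 4^{−1} = 10 (mod 13), so α_err = 6·10 = 60 ≡ 8 = α_5. Error position i = 5.
  Consistency check: S_2/S_1 = 9·11 = 99 ≡ 8 = α_err ✓ (single-error assumption holds).
Step 4: error magnitude e = S_0/v_5 = S_0·∏_{j≠5}(α_5 − α_j) = 4·3 = 12 ≡ 12 (mod 13).
Step 5: correct position 5: c_5 = r_5 − e = 5 − 12 ≡ 6 (mod 13). Hence c = [7, 9, 10, 5, 6].
  Check: interpolating c through the α_i gives m(x) = 2 + 7·x (degree < 2) with m(α_i) = c_i for every i, so c is indeed a codeword.


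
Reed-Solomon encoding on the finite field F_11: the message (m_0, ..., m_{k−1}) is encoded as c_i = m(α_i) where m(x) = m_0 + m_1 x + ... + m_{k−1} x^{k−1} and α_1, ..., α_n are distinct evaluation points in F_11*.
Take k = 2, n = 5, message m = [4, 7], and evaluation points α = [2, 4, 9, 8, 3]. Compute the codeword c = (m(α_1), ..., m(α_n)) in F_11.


c = [7, 10, 1, 5, 3]

Message polynomial: m(x) = 4 + 7·x (mod 11).
For each evaluation point α_i, compute m(α_i) mod 11:
  α_1 = 2: Horner steps 7 → 7, so m(2) = 7.
  α_2 = 4: Horner steps 7 → 10, so m(4) = 10.
  α_3 = 9: Horner steps 7 → 1, so m(9) = 1.
  α_4 = 8: Horner steps 7 → 5, so m(8) = 5.
  α_5 = 3: Horner steps 7 → 3, so m(3) = 3.
Codeword c = [7, 10, 1, 5, 3] ∈ F_11^5.


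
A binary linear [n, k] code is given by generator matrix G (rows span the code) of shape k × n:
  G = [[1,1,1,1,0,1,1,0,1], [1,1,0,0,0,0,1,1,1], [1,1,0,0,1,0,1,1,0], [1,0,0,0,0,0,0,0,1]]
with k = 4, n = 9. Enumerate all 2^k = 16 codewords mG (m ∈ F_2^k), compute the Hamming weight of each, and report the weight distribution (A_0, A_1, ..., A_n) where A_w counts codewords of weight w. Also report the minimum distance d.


Weight distribution: A_0 = 1, A_2 = 3, A_3 = 1, A_4 = 1, A_5 = 4, A_6 = 3, A_7 = 3. Minimum distance d = 2.

Enumerate all 2^4 = 16 messages m ∈ F_2^4.
For each, compute codeword c = mG in F_2^9, then tally its weight.
  m = 0000 → c = 000000000, weight = 0.
  m = 1000 → c = 111101101, weight = 7.
  m = 0100 → c = 110000111, weight = 5.
  m = 1100 → c = 001101010, weight = 4.
  m = 0010 → c = 110010110, weight = 5.
  m = 1010 → c = 001111011, weight = 6.
  m = 0110 → c = 000010001, weight = 2.
  m = 1110 → c = 111111100, weight = 7.
  m = 0001 → c = 100000001, weight = 2.
  m = 1001 → c = 011101100, weight = 5.
  m = 0101 → c = 010000110, weight = 3.
  m = 1101 → c = 101101011, weight = 6.
  m = 0011 → c = 010010111, weight = 5.
  m = 1011 → c = 101111010, weight = 6.
  m = 0111 → c = 100010000, weight = 2.
  m = 1111 → c = 011111101, weight = 7.
Tally weights:
  weight 0: 1 codewords.
  weight 2: 3 codewords.
  weight 3: 1 codewords.
  weight 4: 1 codewords.
  weight 5: 4 codewords.
  weight 6: 3 codewords.
  weight 7: 3 codewords.
Minimum distance d = smallest w > 0 with A_w > 0 = 2.
Sanity: Σ A_w = 16 = 2^4 = 16 ✓.


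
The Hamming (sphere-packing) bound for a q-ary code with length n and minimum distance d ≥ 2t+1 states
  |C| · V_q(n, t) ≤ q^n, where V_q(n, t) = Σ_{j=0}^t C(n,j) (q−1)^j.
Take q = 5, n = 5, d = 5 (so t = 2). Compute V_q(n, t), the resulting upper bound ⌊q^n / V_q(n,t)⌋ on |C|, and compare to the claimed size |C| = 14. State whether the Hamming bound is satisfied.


V_q(n, t) = 181, q^n = 3125, Hamming bound = 17, |C| = 14 ≤ bound (satisfied).

Step 1: Compute V_q(n, t) = Σ_{j=0}^2 C(n, j) (q−1)^j.
  j = 0: C(5,0)·(4)^0 = 1·1 = 1.
  j = 1: C(5,1)·(4)^1 = 5·4 = 20.
  j = 2: C(5,2)·(4)^2 = 10·16 = 160.
  V_q(n, t) = 1 + 20 + 160 = 181.
Step 2: q^n = 5^5 = 3125.
Step 3: Hamming bound ⌊q^n / V_q(n,t)⌋ = ⌊3125/181⌋ = 17.
Step 4: Compare |C| = 14 to 17: satisfied.
The claimed |C| lies below the Hamming bound.


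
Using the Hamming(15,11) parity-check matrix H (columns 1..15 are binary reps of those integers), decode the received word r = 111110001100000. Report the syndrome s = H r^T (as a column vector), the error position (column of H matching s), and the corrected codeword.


s = (0, 0, 1, 0)^T, error position = 2, corrected codeword c = 101110001100000

Compute s = H r^T mod 2 one row at a time:
  s_1 = 0 + 1 + 1 + 0 + 0 + 0 + 0 + 0 = 2 ≡ 0 (mod 2).
  s_2 = 1 + 1 + 0 + 0 + 0 + 0 + 0 + 0 = 2 ≡ 0 (mod 2).
  s_3 = 1 + 1 + 0 + 0 + 1 + 0 + 0 + 0 = 3 ≡ 1 (mod 2).
  s_4 = 1 + 1 + 1 + 0 + 1 + 0 + 0 + 0 = 4 ≡ 0 (mod 2).
s = (0, 0, 1, 0)^T — this equals column 2 of H (binary 0010), so error is at position 2.
Correct: flip bit 2 of r = 111110001100000 to get c = 101110001100000.


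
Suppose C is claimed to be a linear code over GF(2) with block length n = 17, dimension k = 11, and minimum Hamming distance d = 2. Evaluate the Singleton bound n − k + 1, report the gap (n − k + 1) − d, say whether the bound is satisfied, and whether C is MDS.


Singleton RHS = n − k + 1 = 7, slack = 5, bound satisfied, not MDS.

Singleton bound: d ≤ n − k + 1.
Here n = 17, k = 11, so n − k + 1 = 7.
Given d = 2, check d ≤ 7: YES.
Slack = (n − k + 1) − d = 5.
The code is NOT MDS (slack = 5 > 0).
Description: the claimed parameters are [17, 11, 2]_2; such a code would be non-MDS.


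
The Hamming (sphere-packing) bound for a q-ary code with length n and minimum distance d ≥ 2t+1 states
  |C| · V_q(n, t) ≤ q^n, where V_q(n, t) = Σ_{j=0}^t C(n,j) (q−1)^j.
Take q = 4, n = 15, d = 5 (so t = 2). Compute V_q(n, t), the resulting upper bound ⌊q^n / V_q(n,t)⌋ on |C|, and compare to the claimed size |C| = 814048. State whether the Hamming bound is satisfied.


V_q(n, t) = 991, q^n = 1073741824, Hamming bound = 1083493, |C| = 814048 ≤ bound (satisfied).

Step 1: Compute V_q(n, t) = Σ_{j=0}^2 C(n, j) (q−1)^j.
  j = 0: C(15,0)·(3)^0 = 1·1 = 1.
  j = 1: C(15,1)·(3)^1 = 15·3 = 45.
  j = 2: C(15,2)·(3)^2 = 105·9 = 945.
  V_q(n, t) = 1 + 45 + 945 = 991.
Step 2: q^n = 4^15 = 1073741824.
Step 3: Hamming bound ⌊q^n / V_q(n,t)⌋ = ⌊1073741824/991⌋ = 1083493.
Step 4: Compare |C| = 814048 to 1083493: satisfied.
The claimed |C| lies below the Hamming bound.


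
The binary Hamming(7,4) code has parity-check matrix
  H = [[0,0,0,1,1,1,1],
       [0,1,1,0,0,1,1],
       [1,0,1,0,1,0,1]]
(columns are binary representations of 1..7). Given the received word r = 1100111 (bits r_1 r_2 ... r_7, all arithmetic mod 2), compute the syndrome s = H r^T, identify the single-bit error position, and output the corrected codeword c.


s = (1, 1, 1)^T, error position = 7, corrected codeword c = 1100110

Compute s = H r^T mod 2 one row at a time:
  s_1 = 0 + 1 + 1 + 1 = 3 ≡ 1 (mod 2).
  s_2 = 1 + 0 + 1 + 1 = 3 ≡ 1 (mod 2).
  s_3 = 1 + 0 + 1 + 1 = 3 ≡ 1 (mod 2).
s = (1, 1, 1)^T — this equals column 7 of H (binary 111), so error is at position 7.
Correct: flip bit 7 of r = 1100111 to get c = 1100110.


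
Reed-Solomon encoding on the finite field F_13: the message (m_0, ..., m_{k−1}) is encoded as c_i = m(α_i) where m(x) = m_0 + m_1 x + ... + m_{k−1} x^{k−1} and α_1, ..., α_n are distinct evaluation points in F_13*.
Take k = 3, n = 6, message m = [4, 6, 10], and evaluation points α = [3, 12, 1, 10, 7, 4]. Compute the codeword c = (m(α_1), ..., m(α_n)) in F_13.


c = [8, 8, 7, 11, 3, 6]

Message polynomial: m(x) = 4 + 6·x + 10·x^2 (mod 13).
For each evaluation point α_i, compute m(α_i) mod 13:
  α_1 = 3: Horner steps 10 → 10 → 8, so m(3) = 8.
  α_2 = 12: Horner steps 10 → 9 → 8, so m(12) = 8.
  α_3 = 1: Horner steps 10 → 3 → 7, so m(1) = 7.
  α_4 = 10: Horner steps 10 → 2 → 11, so m(10) = 11.
  α_5 = 7: Horner steps 10 → 11 → 3, so m(7) = 3.
  α_6 = 4: Horner steps 10 → 7 → 6, so m(4) = 6.
Codeword c = [8, 8, 7, 11, 3, 6] ∈ F_13^6.


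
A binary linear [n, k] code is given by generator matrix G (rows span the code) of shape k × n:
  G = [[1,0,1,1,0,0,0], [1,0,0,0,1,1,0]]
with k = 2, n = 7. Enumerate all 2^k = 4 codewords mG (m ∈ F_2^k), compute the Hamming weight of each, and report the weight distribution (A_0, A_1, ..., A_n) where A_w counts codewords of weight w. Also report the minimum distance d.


Weight distribution: A_0 = 1, A_3 = 2, A_4 = 1. Minimum distance d = 3.

Enumerate all 2^2 = 4 messages m ∈ F_2^2.
For each, compute codeword c = mG in F_2^7, then tally its weight.
  m = 00 → c = 0000000, weight = 0.
  m = 10 → c = 1011000, weight = 3.
  m = 01 → c = 1000110, weight = 3.
  m = 11 → c = 0011110, weight = 4.
Tally weights:
  weight 0: 1 codewords.
  weight 3: 2 codewords.
  weight 4: 1 codewords.
Minimum distance d = smallest w > 0 with A_w > 0 = 3.
Sanity: Σ A_w = 4 = 2^2 = 4 ✓.


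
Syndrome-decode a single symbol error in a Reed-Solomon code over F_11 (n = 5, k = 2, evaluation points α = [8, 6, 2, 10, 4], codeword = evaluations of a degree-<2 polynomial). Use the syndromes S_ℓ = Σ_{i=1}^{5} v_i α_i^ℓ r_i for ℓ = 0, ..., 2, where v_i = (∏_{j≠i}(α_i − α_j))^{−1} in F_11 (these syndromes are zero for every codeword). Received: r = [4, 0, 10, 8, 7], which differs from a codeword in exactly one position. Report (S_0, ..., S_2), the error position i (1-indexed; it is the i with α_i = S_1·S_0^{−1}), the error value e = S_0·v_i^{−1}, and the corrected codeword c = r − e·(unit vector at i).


S = (4, 8, 5), error at position 3, error magnitude e = 7, c = [4, 0, 3, 8, 7].

Step 1: column multipliers v_i = (∏_{j≠i}(α_i − α_j))^{−1} mod 11.
  i = 1 (α = 8): (8−6)(8−2)(8−10)(8−4) = 2·6·(−2)·4 = −96 ≡ 3, so v_1 = 3^{−1} = 4 (mod 11).
  i = 2 (α = 6): (6−8)(6−2)(6−10)(6−4) = (−2)·4·(−4)·2 = 64 ≡ 9, so v_2 = 9^{−1} = 5 (mod 11).
  i = 3 (α = 2): (2−8)(2−6)(2−10)(2−4) = (−6)·(−4)·(−8)·(−2) = 384 ≡ 10, so v_3 = 10^{−1} = 10 (mod 11).
  i = 4 (α = 10): (10−8)(10−6)(10−2)(10−4) = 2·4·8·6 = 384 ≡ 10, so v_4 = 10^{−1} = 10 (mod 11).
  i = 5 (α = 4): (4−8)(4−6)(4−2)(4−10) = (−4)·(−2)·2·(−6) = −96 ≡ 3, so v_5 = 3^{−1} = 4 (mod 11).
  v = [4, 5, 10, 10, 4].
Step 2: syndromes of r = [4, 0, 10, 8, 7] (all sums mod 11).
  S_0 = Σ v_i r_i = 4·4 + 5·0 + 10·10 + 10·8 + 4·7 = 224 ≡ 4.
  S_1 = Σ v_i α_i r_i = 4·8·4 + 5·6·0 + 10·2·10 + 10·10·8 + 4·4·7 = 1240 ≡ 8.
  α_i^2 mod 11 = [9, 3, 4, 1, 5].
  S_2 = Σ v_i α_i^2 r_i = 4·9·4 + 5·3·0 + 10·4·10 + 10·1·8 + 4·5·7 = 764 ≡ 5.
  S = (4, 8, 5) ≠ 0, so r is not a codeword (an error is present).
Step 3: locate the error. For a single error e at position i, S_ℓ = v_i·e·α_i^ℓ, so α_err = S_1/S_0.
  S_0^{−1} = 4^{−1} = 3 (mod 11), so α_err = 8·3 = 24 ≡ 2 = α_3. Error position i = 3.
  Consistency check: S_2/S_1 = 5·7 = 35 ≡ 2 = α_err ✓ (single-error assumption holds).
Step 4: error magnitude e = S_0/v_3 = S_0·∏_{j≠3}(α_3 − α_j) = 4·10 = 40 ≡ 7 (mod 11).
Step 5: correct position 3: c_3 = r_3 − e = 10 − 7 ≡ 3 (mod 11). Hence c = [4, 0, 3, 8, 7].
  Check: interpolating c through the α_i gives m(x) = 10 + 2·x (degree < 2) with m(α_i) = c_i for every i, so c is indeed a codeword.


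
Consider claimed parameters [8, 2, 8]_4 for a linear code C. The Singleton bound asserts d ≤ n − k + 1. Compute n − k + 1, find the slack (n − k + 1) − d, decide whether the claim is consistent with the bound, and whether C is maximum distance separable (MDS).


Singleton RHS = n − k + 1 = 7, slack = -1, bound violated (no such code; not MDS).

Singleton bound: d ≤ n − k + 1.
Here n = 8, k = 2, so n − k + 1 = 7.
Given d = 8, check d ≤ 7: NO.
Slack = (n − k + 1) − d = -1.
The slack is negative: d = 8 exceeds n − k + 1 = 7 by 1, so the Singleton bound is violated and no linear [8, 2, 8]_4 code can exist. In particular it is not MDS (MDS requires d = n − k + 1 exactly).
Description: the claimed parameters are [8, 2, 8]_4; such a code would be impossible (violates the Singleton bound).


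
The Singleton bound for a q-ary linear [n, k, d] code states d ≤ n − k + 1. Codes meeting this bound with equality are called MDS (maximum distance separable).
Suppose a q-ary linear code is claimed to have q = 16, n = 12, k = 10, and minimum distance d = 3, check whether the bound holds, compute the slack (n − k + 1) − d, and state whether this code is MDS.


Singleton RHS = n − k + 1 = 3, slack = 0, bound satisfied, MDS.

Singleton bound: d ≤ n − k + 1.
Here n = 12, k = 10, so n − k + 1 = 3.
Given d = 3, check d ≤ 3: YES.
Slack = (n − k + 1) − d = 0.
The code is MDS (slack = 0).
Description: the claimed parameters are [12, 10, 3]_16; such a code would be MDS (meets Singleton bound).


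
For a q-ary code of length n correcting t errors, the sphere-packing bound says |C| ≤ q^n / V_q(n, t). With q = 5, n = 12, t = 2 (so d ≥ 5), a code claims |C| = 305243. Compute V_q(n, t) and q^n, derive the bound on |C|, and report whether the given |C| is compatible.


V_q(n, t) = 1105, q^n = 244140625, Hamming bound = 220941, |C| = 305243 > bound (violated).

Step 1: Compute V_q(n, t) = Σ_{j=0}^2 C(n, j) (q−1)^j.
  j = 0: C(12,0)·(4)^0 = 1·1 = 1.
  j = 1: C(12,1)·(4)^1 = 12·4 = 48.
  j = 2: C(12,2)·(4)^2 = 66·16 = 1056.
  V_q(n, t) = 1 + 48 + 1056 = 1105.
Step 2: q^n = 5^12 = 244140625.
Step 3: Hamming bound ⌊q^n / V_q(n,t)⌋ = ⌊244140625/1105⌋ = 220941.
Step 4: Compare |C| = 305243 to 220941: violated.
The claimed |C| lies above the Hamming bound, so no 5-ary code of length 12 with d ≥ 5 can have 305243 codewords.


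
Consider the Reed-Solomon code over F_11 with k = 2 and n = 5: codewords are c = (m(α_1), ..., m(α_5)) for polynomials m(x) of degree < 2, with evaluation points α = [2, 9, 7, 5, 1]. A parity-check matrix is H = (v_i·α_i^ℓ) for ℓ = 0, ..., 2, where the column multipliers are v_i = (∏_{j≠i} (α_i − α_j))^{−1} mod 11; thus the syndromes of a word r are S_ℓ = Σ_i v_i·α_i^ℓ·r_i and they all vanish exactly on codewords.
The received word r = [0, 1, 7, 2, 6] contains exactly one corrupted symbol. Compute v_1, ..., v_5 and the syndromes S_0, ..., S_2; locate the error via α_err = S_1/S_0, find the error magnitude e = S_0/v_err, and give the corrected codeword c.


S = (5, 5, 5), error at position 5, error magnitude e = 3, c = [0, 1, 7, 2, 3].

Step 1: column multipliers v_i = (∏_{j≠i}(α_i − α_j))^{−1} mod 11.
  i = 1 (α = 2): (2−9)(2−7)(2−5)(2−1) = (−7)·(−5)·(−3)·1 = −105 ≡ 5, so v_1 = 5^{−1} = 9 (mod 11).
  i = 2 (α = 9): (9−2)(9−7)(9−5)(9−1) = 7·2·4·8 = 448 ≡ 8, so v_2 = 8^{−1} = 7 (mod 11).
  i = 3 (α = 7): (7−2)(7−9)(7−5)(7−1) = 5·(−2)·2·6 = −120 ≡ 1, so v_3 = 1^{−1} = 1 (mod 11).
  i = 4 (α = 5): (5−2)(5−9)(5−7)(5−1) = 3·(−4)·(−2)·4 = 96 ≡ 8, so v_4 = 8^{−1} = 7 (mod 11).
  i = 5 (α = 1): (1−2)(1−9)(1−7)(1−5) = (−1)·(−8)·(−6)·(−4) = 192 ≡ 5, so v_5 = 5^{−1} = 9 (mod 11).
  v = [9, 7, 1, 7, 9].
Step 2: syndromes of r = [0, 1, 7, 2, 6] (all sums mod 11).
  S_0 = Σ v_i r_i = 9·0 + 7·1 + 1·7 + 7·2 + 9·6 = 82 ≡ 5.
  S_1 = Σ v_i α_i r_i = 9·2·0 + 7·9·1 + 1·7·7 + 7·5·2 + 9·1·6 = 236 ≡ 5.
  α_i^2 mod 11 = [4, 4, 5, 3, 1].
  S_2 = Σ v_i α_i^2 r_i = 9·4·0 + 7·4·1 + 1·5·7 + 7·3·2 + 9·1·6 = 159 ≡ 5.
  S = (5, 5, 5) ≠ 0, so r is not a codeword (an error is present).
Step 3: locate the error. For a single error e at position i, S_ℓ = v_i·e·α_i^ℓ, so α_err = S_1/S_0.
  S_0^{−1} = 5^{−1} = 9 (mod 11), so α_err = 5·9 = 45 ≡ 1 = α_5. Error position i = 5.
  Consistency check: S_2/S_1 = 5·9 = 45 ≡ 1 = α_err ✓ (single-error assumption holds).
Step 4: error magnitude e = S_0/v_5 = S_0·∏_{j≠5}(α_5 − α_j) = 5·5 = 25 ≡ 3 (mod 11).
Step 5: correct position 5: c_5 = r_5 − e = 6 − 3 ≡ 3 (mod 11). Hence c = [0, 1, 7, 2, 3].
  Check: interpolating c through the α_i gives m(x) = 6 + 8·x (degree < 2) with m(α_i) = c_i for every i, so c is indeed a codeword.


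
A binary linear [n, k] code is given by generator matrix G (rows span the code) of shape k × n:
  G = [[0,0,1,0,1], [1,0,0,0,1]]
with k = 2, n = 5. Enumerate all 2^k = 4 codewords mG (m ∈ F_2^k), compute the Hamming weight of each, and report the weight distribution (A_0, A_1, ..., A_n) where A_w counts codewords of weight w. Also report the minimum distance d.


Weight distribution: A_0 = 1, A_2 = 3. Minimum distance d = 2.

Enumerate all 2^2 = 4 messages m ∈ F_2^2.
For each, compute codeword c = mG in F_2^5, then tally its weight.
  m = 00 → c = 00000, weight = 0.
  m = 10 → c = 00101, weight = 2.
  m = 01 → c = 10001, weight = 2.
  m = 11 → c = 10100, weight = 2.
Tally weights:
  weight 0: 1 codewords.
  weight 2: 3 codewords.
Minimum distance d = smallest w > 0 with A_w > 0 = 2.
Sanity: Σ A_w = 4 = 2^2 = 4 ✓.


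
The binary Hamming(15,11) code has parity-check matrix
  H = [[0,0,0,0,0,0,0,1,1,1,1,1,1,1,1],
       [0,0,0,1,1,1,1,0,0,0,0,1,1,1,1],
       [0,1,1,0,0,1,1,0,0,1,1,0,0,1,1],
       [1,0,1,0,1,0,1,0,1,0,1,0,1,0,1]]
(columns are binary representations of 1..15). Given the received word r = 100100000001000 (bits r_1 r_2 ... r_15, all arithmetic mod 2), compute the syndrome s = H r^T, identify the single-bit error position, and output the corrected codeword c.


s = (1, 0, 0, 1)^T, error position = 9, corrected codeword c = 100100001001000

Compute s = H r^T mod 2 one row at a time:
  s_1 = 0 + 0 + 0 + 0 + 1 + 0 + 0 + 0 = 1 ≡ 1 (mod 2).
  s_2 = 1 + 0 + 0 + 0 + 1 + 0 + 0 + 0 = 2 ≡ 0 (mod 2).
  s_3 = 0 + 0 + 0 + 0 + 0 + 0 + 0 + 0 = 0 ≡ 0 (mod 2).
  s_4 = 1 + 0 + 0 + 0 + 0 + 0 + 0 + 0 = 1 ≡ 1 (mod 2).
s = (1, 0, 0, 1)^T — this equals column 9 of H (binary 1001), so error is at position 9.
Correct: flip bit 9 of r = 100100000001000 to get c = 100100001001000.


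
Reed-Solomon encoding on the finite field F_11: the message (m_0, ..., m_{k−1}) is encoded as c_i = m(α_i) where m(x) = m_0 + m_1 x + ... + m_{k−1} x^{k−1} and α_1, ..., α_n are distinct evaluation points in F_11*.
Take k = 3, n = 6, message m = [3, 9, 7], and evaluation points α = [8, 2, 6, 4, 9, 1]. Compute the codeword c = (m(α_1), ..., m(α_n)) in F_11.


c = [6, 5, 1, 8, 2, 8]

Message polynomial: m(x) = 3 + 9·x + 7·x^2 (mod 11).
For each evaluation point α_i, compute m(α_i) mod 11:
  α_1 = 8: Horner steps 7 → 10 → 6, so m(8) = 6.
  α_2 = 2: Horner steps 7 → 1 → 5, so m(2) = 5.
  α_3 = 6: Horner steps 7 → 7 → 1, so m(6) = 1.
  α_4 = 4: Horner steps 7 → 4 → 8, so m(4) = 8.
  α_5 = 9: Horner steps 7 → 6 → 2, so m(9) = 2.
  α_6 = 1: Horner steps 7 → 5 → 8, so m(1) = 8.
Codeword c = [6, 5, 1, 8, 2, 8] ∈ F_11^6.


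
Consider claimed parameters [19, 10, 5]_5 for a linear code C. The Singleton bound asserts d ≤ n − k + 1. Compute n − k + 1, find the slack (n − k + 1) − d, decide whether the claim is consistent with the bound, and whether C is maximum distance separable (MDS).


Singleton RHS = n − k + 1 = 10, slack = 5, bound satisfied, not MDS.

Singleton bound: d ≤ n − k + 1.
Here n = 19, k = 10, so n − k + 1 = 10.
Given d = 5, check d ≤ 10: YES.
Slack = (n − k + 1) − d = 5.
The code is NOT MDS (slack = 5 > 0).
Description: the claimed parameters are [19, 10, 5]_5; such a code would be non-MDS.


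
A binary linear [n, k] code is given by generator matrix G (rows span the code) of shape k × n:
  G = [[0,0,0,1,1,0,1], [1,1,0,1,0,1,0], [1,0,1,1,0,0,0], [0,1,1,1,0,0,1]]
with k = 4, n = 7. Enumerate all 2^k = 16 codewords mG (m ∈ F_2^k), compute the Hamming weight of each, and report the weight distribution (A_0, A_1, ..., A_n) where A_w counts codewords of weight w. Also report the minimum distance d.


Weight distribution: A_0 = 1, A_2 = 1, A_3 = 6, A_4 = 5, A_5 = 2, A_6 = 1. Minimum distance d = 2.

Enumerate all 2^4 = 16 messages m ∈ F_2^4.
For each, compute codeword c = mG in F_2^7, then tally its weight.
  m = 0000 → c = 0000000, weight = 0.
  m = 1000 → c = 0001101, weight = 3.
  m = 0100 → c = 1101010, weight = 4.
  m = 1100 → c = 1100111, weight = 5.
  m = 0010 → c = 1011000, weight = 3.
  m = 1010 → c = 1010101, weight = 4.
  m = 0110 → c = 0110010, weight = 3.
  m = 1110 → c = 0111111, weight = 6.
  m = 0001 → c = 0111001, weight = 4.
  m = 1001 → c = 0110100, weight = 3.
  m = 0101 → c = 1010011, weight = 4.
  m = 1101 → c = 1011110, weight = 5.
  m = 0011 → c = 1100001, weight = 3.
  m = 1011 → c = 1101100, weight = 4.
  m = 0111 → c = 0001011, weight = 3.
  m = 1111 → c = 0000110, weight = 2.
Tally weights:
  weight 0: 1 codewords.
  weight 2: 1 codewords.
  weight 3: 6 codewords.
  weight 4: 5 codewords.
  weight 5: 2 codewords.
  weight 6: 1 codewords.
Minimum distance d = smallest w > 0 with A_w > 0 = 2.
Sanity: Σ A_w = 16 = 2^4 = 16 ✓.


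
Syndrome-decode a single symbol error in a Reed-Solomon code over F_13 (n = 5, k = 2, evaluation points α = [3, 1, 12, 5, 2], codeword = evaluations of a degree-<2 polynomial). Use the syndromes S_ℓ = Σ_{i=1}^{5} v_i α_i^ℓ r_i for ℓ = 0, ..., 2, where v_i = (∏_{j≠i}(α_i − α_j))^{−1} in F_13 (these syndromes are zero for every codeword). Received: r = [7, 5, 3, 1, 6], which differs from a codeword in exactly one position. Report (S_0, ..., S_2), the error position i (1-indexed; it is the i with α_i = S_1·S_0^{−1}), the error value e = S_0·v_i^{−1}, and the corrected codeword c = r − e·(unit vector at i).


S = (5, 12, 8), error at position 4, error magnitude e = 5, c = [7, 5, 3, 9, 6].

Step 1: column multipliers v_i = (∏_{j≠i}(α_i − α_j))^{−1} mod 13.
  i = 1 (α = 3): (3−1)(3−12)(3−5)(3−2) = 2·(−9)·(−2)·1 = 36 ≡ 10, so v_1 = 10^{−1} = 4 (mod 13).
  i = 2 (α = 1): (1−3)(1−12)(1−5)(1−2) = (−2)·(−11)·(−4)·(−1) = 88 ≡ 10, so v_2 = 10^{−1} = 4 (mod 13).
  i = 3 (α = 12): (12−3)(12−1)(12−5)(12−2) = 9·11·7·10 = 6930 ≡ 1, so v_3 = 1^{−1} = 1 (mod 13).
  i = 4 (α = 5): (5−3)(5−1)(5−12)(5−2) = 2·4·(−7)·3 = −168 ≡ 1, so v_4 = 1^{−1} = 1 (mod 13).
  i = 5 (α = 2): (2−3)(2−1)(2−12)(2−5) = (−1)·1·(−10)·(−3) = −30 ≡ 9, so v_5 = 9^{−1} = 3 (mod 13).
  v = [4, 4, 1, 1, 3].
Step 2: syndromes of r = [7, 5, 3, 1, 6] (all sums mod 13).
  S_0 = Σ v_i r_i = 4·7 + 4·5 + 1·3 + 1·1 + 3·6 = 70 ≡ 5.
  S_1 = Σ v_i α_i r_i = 4·3·7 + 4·1·5 + 1·12·3 + 1·5·1 + 3·2·6 = 181 ≡ 12.
  α_i^2 mod 13 = [9, 1, 1, 12, 4].
  S_2 = Σ v_i α_i^2 r_i = 4·9·7 + 4·1·5 + 1·1·3 + 1·12·1 + 3·4·6 = 359 ≡ 8.
  S = (5, 12, 8) ≠ 0, so r is not a codeword (an error is present).
Step 3: locate the error. For a single error e at position i, S_ℓ = v_i·e·α_i^ℓ, so α_err = S_1/S_0.
  S_0^{−1} = 5^{−1} = 8 (mod 13), so α_err = 12·8 = 96 ≡ 5 = α_4. Error position i = 4.
  Consistency check: S_2/S_1 = 8·12 = 96 ≡ 5 = α_err ✓ (single-error assumption holds).
Step 4: error magnitude e = S_0/v_4 = S_0·∏_{j≠4}(α_4 − α_j) = 5·1 = 5 ≡ 5 (mod 13).
Step 5: correct position 4: c_4 = r_4 − e = 1 − 5 ≡ 9 (mod 13). Hence c = [7, 5, 3, 9, 6].
  Check: interpolating c through the α_i gives m(x) = 4 + 1·x (degree < 2) with m(α_i) = c_i for every i, so c is indeed a codeword.


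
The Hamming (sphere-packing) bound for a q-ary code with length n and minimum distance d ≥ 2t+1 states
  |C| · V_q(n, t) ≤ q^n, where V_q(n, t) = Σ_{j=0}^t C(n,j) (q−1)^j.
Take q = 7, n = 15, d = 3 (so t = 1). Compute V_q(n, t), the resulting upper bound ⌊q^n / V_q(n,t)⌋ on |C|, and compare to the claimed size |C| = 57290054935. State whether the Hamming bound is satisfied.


V_q(n, t) = 91, q^n = 4747561509943, Hamming bound = 52171005603, |C| = 57290054935 > bound (violated).

Step 1: Compute V_q(n, t) = Σ_{j=0}^1 C(n, j) (q−1)^j.
  j = 0: C(15,0)·(6)^0 = 1·1 = 1.
  j = 1: C(15,1)·(6)^1 = 15·6 = 90.
  V_q(n, t) = 1 + 90 = 91.
Step 2: q^n = 7^15 = 4747561509943.
Step 3: Hamming bound ⌊q^n / V_q(n,t)⌋ = ⌊4747561509943/91⌋ = 52171005603.
Step 4: Compare |C| = 57290054935 to 52171005603: violated.
The claimed |C| lies above the Hamming bound, so no 7-ary code of length 15 with d ≥ 3 can have 57290054935 codewords.


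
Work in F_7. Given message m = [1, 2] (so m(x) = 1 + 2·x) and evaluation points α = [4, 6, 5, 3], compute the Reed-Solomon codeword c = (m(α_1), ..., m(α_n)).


c = [2, 6, 4, 0]

Message polynomial: m(x) = 1 + 2·x (mod 7).
For each evaluation point α_i, compute m(α_i) mod 7:
  α_1 = 4: Horner steps 2 → 2, so m(4) = 2.
  α_2 = 6: Horner steps 2 → 6, so m(6) = 6.
  α_3 = 5: Horner steps 2 → 4, so m(5) = 4.
  α_4 = 3: Horner steps 2 → 0, so m(3) = 0.
Codeword c = [2, 6, 4, 0] ∈ F_7^4.


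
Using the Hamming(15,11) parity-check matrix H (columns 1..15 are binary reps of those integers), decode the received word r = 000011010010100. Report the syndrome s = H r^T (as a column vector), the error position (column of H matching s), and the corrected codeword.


s = (1, 1, 0, 1)^T, error position = 13, corrected codeword c = 000011010010000

Compute s = H r^T mod 2 one row at a time:
  s_1 = 1 + 0 + 0 + 1 + 0 + 1 + 0 + 0 = 3 ≡ 1 (mod 2).
  s_2 = 0 + 1 + 1 + 0 + 0 + 1 + 0 + 0 = 3 ≡ 1 (mod 2).
  s_3 = 0 + 0 + 1 + 0 + 0 + 1 + 0 + 0 = 2 ≡ 0 (mod 2).
  s_4 = 0 + 0 + 1 + 0 + 0 + 1 + 1 + 0 = 3 ≡ 1 (mod 2).
s = (1, 1, 0, 1)^T — this equals column 13 of H (binary 1101), so error is at position 13.
Correct: flip bit 13 of r = 000011010010100 to get c = 000011010010000.


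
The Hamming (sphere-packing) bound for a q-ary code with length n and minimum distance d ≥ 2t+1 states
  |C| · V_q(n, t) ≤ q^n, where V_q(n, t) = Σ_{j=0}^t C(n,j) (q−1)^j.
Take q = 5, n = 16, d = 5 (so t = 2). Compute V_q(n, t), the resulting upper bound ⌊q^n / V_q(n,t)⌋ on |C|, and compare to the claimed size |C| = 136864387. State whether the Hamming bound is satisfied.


V_q(n, t) = 1985, q^n = 152587890625, Hamming bound = 76870473, |C| = 136864387 > bound (violated).

Step 1: Compute V_q(n, t) = Σ_{j=0}^2 C(n, j) (q−1)^j.
  j = 0: C(16,0)·(4)^0 = 1·1 = 1.
  j = 1: C(16,1)·(4)^1 = 16·4 = 64.
  j = 2: C(16,2)·(4)^2 = 120·16 = 1920.
  V_q(n, t) = 1 + 64 + 1920 = 1985.
Step 2: q^n = 5^16 = 152587890625.
Step 3: Hamming bound ⌊q^n / V_q(n,t)⌋ = ⌊152587890625/1985⌋ = 76870473.
Step 4: Compare |C| = 136864387 to 76870473: violated.
The claimed |C| lies above the Hamming bound, so no 5-ary code of length 16 with d ≥ 5 can have 136864387 codewords.


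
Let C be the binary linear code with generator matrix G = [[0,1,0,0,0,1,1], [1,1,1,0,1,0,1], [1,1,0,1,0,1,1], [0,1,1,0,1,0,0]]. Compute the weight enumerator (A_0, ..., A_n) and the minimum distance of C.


Weight distribution: A_0 = 1, A_2 = 3, A_3 = 4, A_4 = 3, A_5 = 4, A_6 = 1. Minimum distance d = 2.

Enumerate all 2^4 = 16 messages m ∈ F_2^4.
For each, compute codeword c = mG in F_2^7, then tally its weight.
  m = 0000 → c = 0000000, weight = 0.
  m = 1000 → c = 0100011, weight = 3.
  m = 0100 → c = 1110101, weight = 5.
  m = 1100 → c = 1010110, weight = 4.
  m = 0010 → c = 1101011, weight = 5.
  m = 1010 → c = 1001000, weight = 2.
  m = 0110 → c = 0011110, weight = 4.
  m = 1110 → c = 0111101, weight = 5.
  m = 0001 → c = 0110100, weight = 3.
  m = 1001 → c = 0010111, weight = 4.
  m = 0101 → c = 1000001, weight = 2.
  m = 1101 → c = 1100010, weight = 3.
  m = 0011 → c = 1011111, weight = 6.
  m = 1011 → c = 1111100, weight = 5.
  m = 0111 → c = 0101010, weight = 3.
  m = 1111 → c = 0001001, weight = 2.
Tally weights:
  weight 0: 1 codewords.
  weight 2: 3 codewords.
  weight 3: 4 codewords.
  weight 4: 3 codewords.
  weight 5: 4 codewords.
  weight 6: 1 codewords.
Minimum distance d = smallest w > 0 with A_w > 0 = 2.
Sanity: Σ A_w = 16 = 2^4 = 16 ✓.


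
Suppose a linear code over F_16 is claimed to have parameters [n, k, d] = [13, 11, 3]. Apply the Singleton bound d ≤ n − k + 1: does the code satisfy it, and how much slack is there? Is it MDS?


Singleton RHS = n − k + 1 = 3, slack = 0, bound satisfied, MDS.

Singleton bound: d ≤ n − k + 1.
Here n = 13, k = 11, so n − k + 1 = 3.
Given d = 3, check d ≤ 3: YES.
Slack = (n − k + 1) − d = 0.
The code is MDS (slack = 0).
Description: the claimed parameters are [13, 11, 3]_16; such a code would be MDS (meets Singleton bound).


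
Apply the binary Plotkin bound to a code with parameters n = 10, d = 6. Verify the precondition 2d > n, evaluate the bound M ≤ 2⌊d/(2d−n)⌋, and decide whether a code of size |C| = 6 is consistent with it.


Plotkin bound M ≤ 6; given |C| = 6 ≤ bound (satisfied).

Check applicability: 2d = 12, n = 10.
2d − n = 2 > 0, so Plotkin applies.
Compute d/(2d−n) = 6/2 ≈ 3.0000.
⌊d/(2d−n)⌋ = 3.
Plotkin bound: M ≤ 2·3 = 6.
Given |C| = 6, check: satisfied.
This |C| is at the Plotkin bound.


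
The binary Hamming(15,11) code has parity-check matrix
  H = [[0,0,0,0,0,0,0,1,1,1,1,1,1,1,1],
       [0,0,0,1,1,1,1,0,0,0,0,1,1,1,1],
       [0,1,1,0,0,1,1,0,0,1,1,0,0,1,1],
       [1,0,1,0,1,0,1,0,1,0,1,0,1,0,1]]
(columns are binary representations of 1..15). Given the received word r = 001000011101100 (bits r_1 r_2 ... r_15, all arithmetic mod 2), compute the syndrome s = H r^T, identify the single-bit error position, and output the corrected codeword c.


s = (1, 0, 0, 1)^T, error position = 9, corrected codeword c = 001000010101100

Compute s = H r^T mod 2 one row at a time:
  s_1 = 1 + 1 + 1 + 0 + 1 + 1 + 0 + 0 = 5 ≡ 1 (mod 2).
  s_2 = 0 + 0 + 0 + 0 + 1 + 1 + 0 + 0 = 2 ≡ 0 (mod 2).
  s_3 = 0 + 1 + 0 + 0 + 1 + 0 + 0 + 0 = 2 ≡ 0 (mod 2).
  s_4 = 0 + 1 + 0 + 0 + 1 + 0 + 1 + 0 = 3 ≡ 1 (mod 2).
s = (1, 0, 0, 1)^T — this equals column 9 of H (binary 1001), so error is at position 9.
Correct: flip bit 9 of r = 001000011101100 to get c = 001000010101100.


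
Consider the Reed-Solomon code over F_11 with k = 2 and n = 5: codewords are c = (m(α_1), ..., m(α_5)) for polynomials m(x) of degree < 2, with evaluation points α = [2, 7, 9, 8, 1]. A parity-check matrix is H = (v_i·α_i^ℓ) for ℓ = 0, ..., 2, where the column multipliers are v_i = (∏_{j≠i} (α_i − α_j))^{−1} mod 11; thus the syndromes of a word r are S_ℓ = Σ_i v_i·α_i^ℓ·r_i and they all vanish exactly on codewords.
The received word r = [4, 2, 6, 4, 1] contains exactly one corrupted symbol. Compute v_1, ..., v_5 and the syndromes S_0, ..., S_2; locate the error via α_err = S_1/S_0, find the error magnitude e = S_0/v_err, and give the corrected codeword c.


S = (10, 9, 7), error at position 1, error magnitude e = 1, c = [3, 2, 6, 4, 1].

Step 1: column multipliers v_i = (∏_{j≠i}(α_i − α_j))^{−1} mod 11.
  i = 1 (α = 2): (2−7)(2−9)(2−8)(2−1) = (−5)·(−7)·(−6)·1 = −210 ≡ 10, so v_1 = 10^{−1} = 10 (mod 11).
  i = 2 (α = 7): (7−2)(7−9)(7−8)(7−1) = 5·(−2)·(−1)·6 = 60 ≡ 5, so v_2 = 5^{−1} = 9 (mod 11).
  i = 3 (α = 9): (9−2)(9−7)(9−8)(9−1) = 7·2·1·8 = 112 ≡ 2, so v_3 = 2^{−1} = 6 (mod 11).
  i = 4 (α = 8): (8−2)(8−7)(8−9)(8−1) = 6·1·(−1)·7 = −42 ≡ 2, so v_4 = 2^{−1} = 6 (mod 11).
  i = 5 (α = 1): (1−2)(1−7)(1−9)(1−8) = (−1)·(−6)·(−8)·(−7) = 336 ≡ 6, so v_5 = 6^{−1} = 2 (mod 11).
  v = [10, 9, 6, 6, 2].
Step 2: syndromes of r = [4, 2, 6, 4, 1] (all sums mod 11).
  S_0 = Σ v_i r_i = 10·4 + 9·2 + 6·6 + 6·4 + 2·1 = 120 ≡ 10.
  S_1 = Σ v_i α_i r_i = 10·2·4 + 9·7·2 + 6·9·6 + 6·8·4 + 2·1·1 = 724 ≡ 9.
  α_i^2 mod 11 = [4, 5, 4, 9, 1].
  S_2 = Σ v_i α_i^2 r_i = 10·4·4 + 9·5·2 + 6·4·6 + 6·9·4 + 2·1·1 = 612 ≡ 7.
  S = (10, 9, 7) ≠ 0, so r is not a codeword (an error is present).
Step 3: locate the error. For a single error e at position i, S_ℓ = v_i·e·α_i^ℓ, so α_err = S_1/S_0.
  S_0^{−1} = 10^{−1} = 10 (mod 11), so α_err = 9·10 = 90 ≡ 2 = α_1. Error position i = 1.
  Consistency check: S_2/S_1 = 7·5 = 35 ≡ 2 = α_err ✓ (single-error assumption holds).
Step 4: error magnitude e = S_0/v_1 = S_0·∏_{j≠1}(α_1 − α_j) = 10·10 = 100 ≡ 1 (mod 11).
Step 5: correct position 1: c_1 = r_1 − e = 4 − 1 ≡ 3 (mod 11). Hence c = [3, 2, 6, 4, 1].
  Check: interpolating c through the α_i gives m(x) = 10 + 2·x (degree < 2) with m(α_i) = c_i for every i, so c is indeed a codeword.


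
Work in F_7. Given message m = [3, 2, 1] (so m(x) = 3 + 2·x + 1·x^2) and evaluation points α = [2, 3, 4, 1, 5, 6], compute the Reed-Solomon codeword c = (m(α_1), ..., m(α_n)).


c = [4, 4, 6, 6, 3, 2]

Message polynomial: m(x) = 3 + 2·x + 1·x^2 (mod 7).
For each evaluation point α_i, compute m(α_i) mod 7:
  α_1 = 2: Horner steps 1 → 4 → 4, so m(2) = 4.
  α_2 = 3: Horner steps 1 → 5 → 4, so m(3) = 4.
  α_3 = 4: Horner steps 1 → 6 → 6, so m(4) = 6.
  α_4 = 1: Horner steps 1 → 3 → 6, so m(1) = 6.
  α_5 = 5: Horner steps 1 → 0 → 3, so m(5) = 3.
  α_6 = 6: Horner steps 1 → 1 → 2, so m(6) = 2.
Codeword c = [4, 4, 6, 6, 3, 2] ∈ F_7^6.
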